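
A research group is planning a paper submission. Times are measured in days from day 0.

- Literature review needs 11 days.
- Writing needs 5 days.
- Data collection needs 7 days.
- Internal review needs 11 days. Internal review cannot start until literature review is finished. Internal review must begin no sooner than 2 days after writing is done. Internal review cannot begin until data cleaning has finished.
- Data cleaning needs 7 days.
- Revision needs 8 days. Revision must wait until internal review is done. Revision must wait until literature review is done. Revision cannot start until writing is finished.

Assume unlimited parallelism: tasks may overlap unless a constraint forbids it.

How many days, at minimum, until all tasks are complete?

Nothing blocks writing, so it runs from day 0 to day 5.
Data cleaning has no prerequisites, so it starts at day 0 and finishes at day 7.
Data collection can start immediately at day 0; it finishes at day 7.
Literature review can start immediately at day 0; it finishes at day 11.
For internal review: literature review (finishes day 11); writing (finishes day 5, plus 2-day gap → day 7); data cleaning (finishes day 7). Taking the maximum gives a start of day 11, and it finishes at 11 + 11 = day 22.
For revision: internal review (finishes day 22); literature review (finishes day 11); writing (finishes day 5). Taking the maximum gives a start of day 22, and it finishes at 22 + 8 = day 30.
All tasks are finished once the last one completes. Finish times: Literature review at 11, Data collection at 7, Data cleaning at 7, Writing at 5, Internal review at 22, Revision at 30. The latest is day 30.

30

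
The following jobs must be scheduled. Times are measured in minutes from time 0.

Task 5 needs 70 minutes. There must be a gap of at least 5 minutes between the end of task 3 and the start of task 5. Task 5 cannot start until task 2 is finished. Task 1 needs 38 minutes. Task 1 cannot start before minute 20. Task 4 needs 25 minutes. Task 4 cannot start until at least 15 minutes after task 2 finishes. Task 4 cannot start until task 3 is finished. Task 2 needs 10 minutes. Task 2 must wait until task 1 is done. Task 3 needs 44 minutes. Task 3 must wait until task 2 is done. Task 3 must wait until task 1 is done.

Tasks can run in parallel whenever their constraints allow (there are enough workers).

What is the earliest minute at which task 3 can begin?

68

After its own release at minute 20, task 1 can start at minute 20 and finishes at minute 58.
Task 2 cannot begin until task 1 (finishes minute 58). It runs from minute 58 to 58 + 10 = minute 68.
Task 3 waits on task 2 (finishes minute 68); task 1 (finishes minute 58). The latest of these is minute 68, which is the earliest task 3 can start.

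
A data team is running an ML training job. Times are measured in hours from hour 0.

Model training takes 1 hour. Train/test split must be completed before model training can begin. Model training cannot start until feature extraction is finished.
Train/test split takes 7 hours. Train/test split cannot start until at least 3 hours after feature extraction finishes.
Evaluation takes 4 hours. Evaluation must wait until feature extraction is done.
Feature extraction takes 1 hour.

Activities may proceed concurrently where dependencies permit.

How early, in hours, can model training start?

11

Nothing blocks feature extraction, so it runs from hour 0 to hour 1.
After feature extraction (finishes hour 1, plus 3-hour gap → hour 4), train/test split can start at hour 4 and finishes at hour 11.
Model training waits on train/test split (finishes hour 11); feature extraction (finishes hour 1). The latest of these is hour 11, which is the earliest model training can start.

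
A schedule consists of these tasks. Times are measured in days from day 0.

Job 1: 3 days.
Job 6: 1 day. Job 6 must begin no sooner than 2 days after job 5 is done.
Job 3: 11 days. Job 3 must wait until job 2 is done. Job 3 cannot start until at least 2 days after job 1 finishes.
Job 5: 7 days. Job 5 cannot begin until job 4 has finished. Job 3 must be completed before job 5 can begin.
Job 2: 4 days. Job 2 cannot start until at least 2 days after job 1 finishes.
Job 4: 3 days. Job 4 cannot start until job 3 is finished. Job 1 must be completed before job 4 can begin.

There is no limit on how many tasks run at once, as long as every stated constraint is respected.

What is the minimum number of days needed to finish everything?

33

Nothing blocks job 1, so it runs from day 0 to day 3.
After job 1 (finishes day 3, plus 2-day gap → day 5), job 2 can start at day 5 and finishes at day 9.
For job 3: job 2 (finishes day 9); job 1 (finishes day 3, plus 2-day gap → day 5). Taking the maximum gives a start of day 9, and it finishes at 9 + 11 = day 20.
Job 4 has to wait for job 3 (finishes day 20); job 1 (finishes day 3). The latest of these is day 20, so job 4 runs day 20 to 20 + 3 = day 23.
Job 5 has to wait for job 4 (finishes day 23); job 3 (finishes day 20). The latest of these is day 23, so job 5 runs day 23 to 23 + 7 = day 30.
After job 5 (finishes day 30, plus 2-day gap → day 32), job 6 can start at day 32 and finishes at day 33.
All tasks are finished once the last one completes. Finish times: Job 1 at 3, Job 2 at 9, Job 3 at 20, Job 4 at 23, Job 5 at 30, Job 6 at 33. The latest is day 33.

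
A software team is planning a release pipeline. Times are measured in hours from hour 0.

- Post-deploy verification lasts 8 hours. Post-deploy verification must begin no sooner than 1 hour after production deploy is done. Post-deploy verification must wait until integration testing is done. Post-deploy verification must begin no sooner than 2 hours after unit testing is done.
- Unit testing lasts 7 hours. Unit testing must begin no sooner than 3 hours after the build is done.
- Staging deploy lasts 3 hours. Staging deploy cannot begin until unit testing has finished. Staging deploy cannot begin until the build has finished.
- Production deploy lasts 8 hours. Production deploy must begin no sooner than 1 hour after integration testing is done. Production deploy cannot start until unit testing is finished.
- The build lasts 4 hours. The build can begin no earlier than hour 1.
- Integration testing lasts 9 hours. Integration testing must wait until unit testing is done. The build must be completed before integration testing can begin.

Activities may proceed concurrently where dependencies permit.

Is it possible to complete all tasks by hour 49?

The build cannot begin until its own release at hour 1. It runs from hour 1 to 1 + 4 = hour 5.
Unit testing cannot begin until the build (finishes hour 5, plus 3-hour gap → hour 8). It runs from hour 8 to 8 + 7 = hour 15.
For staging deploy: unit testing (finishes hour 15); the build (finishes hour 5). Taking the maximum gives a start of hour 15, and it finishes at 15 + 3 = hour 18.
Integration testing cannot start until unit testing (finishes hour 15); the build (finishes hour 5). The controlling bound is hour 15, so integration testing finishes at 15 + 9 = hour 24.
For production deploy: integration testing (finishes hour 24, plus 1-hour gap → hour 25); unit testing (finishes hour 15). Taking the maximum gives a start of hour 25, and it finishes at 25 + 8 = hour 33.
Post-deploy verification cannot start until production deploy (finishes hour 33, plus 1-hour gap → hour 34); integration testing (finishes hour 24); unit testing (finishes hour 15, plus 2-hour gap → hour 17). The controlling bound is hour 34, so post-deploy verification finishes at 34 + 8 = hour 42.
Every task is finished by hour 42, which is no later than the deadline of 49, so the schedule is feasible.

Yes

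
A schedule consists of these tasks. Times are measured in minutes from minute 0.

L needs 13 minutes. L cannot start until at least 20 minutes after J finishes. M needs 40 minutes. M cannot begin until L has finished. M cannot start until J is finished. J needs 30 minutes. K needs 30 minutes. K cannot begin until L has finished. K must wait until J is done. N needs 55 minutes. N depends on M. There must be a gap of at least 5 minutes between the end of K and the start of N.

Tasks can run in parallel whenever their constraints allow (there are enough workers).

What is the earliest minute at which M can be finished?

103

J has no prerequisites, so it starts at minute 0 and finishes at minute 30.
L cannot begin until J (finishes minute 30, plus 20-minute gap → minute 50). It runs from minute 50 to 50 + 13 = minute 63.
M cannot start until L (finishes minute 63); J (finishes minute 30). The controlling bound is minute 63, so M finishes at 63 + 40 = minute 103.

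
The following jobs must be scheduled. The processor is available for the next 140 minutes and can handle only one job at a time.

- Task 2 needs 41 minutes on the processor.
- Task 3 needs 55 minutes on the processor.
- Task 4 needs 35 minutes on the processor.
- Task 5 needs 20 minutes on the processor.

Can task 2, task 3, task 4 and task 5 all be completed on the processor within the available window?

Running back to back, the jobs need 41 + 55 + 35 + 20 = 151 minutes on the processor.
Since 151 > 140, they cannot all fit.

No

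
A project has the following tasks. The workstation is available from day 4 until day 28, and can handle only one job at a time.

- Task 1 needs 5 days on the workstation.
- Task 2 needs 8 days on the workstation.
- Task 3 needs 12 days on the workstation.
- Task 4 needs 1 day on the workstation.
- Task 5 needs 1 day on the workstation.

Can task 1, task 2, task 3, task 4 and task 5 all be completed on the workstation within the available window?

No

The workstation window is 28 − 4 = 24 days.
Running back to back, the jobs need 5 + 8 + 12 + 1 + 1 = 27 days on the workstation.
Since 27 > 24, they cannot all fit.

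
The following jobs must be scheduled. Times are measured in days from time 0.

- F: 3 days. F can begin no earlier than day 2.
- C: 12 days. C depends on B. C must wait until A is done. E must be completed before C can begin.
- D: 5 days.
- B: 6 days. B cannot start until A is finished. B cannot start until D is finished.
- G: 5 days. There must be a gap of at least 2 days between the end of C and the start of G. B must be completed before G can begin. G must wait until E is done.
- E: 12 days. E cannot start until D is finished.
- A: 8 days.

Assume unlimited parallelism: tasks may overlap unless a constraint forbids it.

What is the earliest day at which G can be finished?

D has no prerequisites, so it starts at day 0 and finishes at day 5.
E waits on D (finishes day 5), so it starts at day 5 and finishes at 5 + 12 = day 17.
Nothing blocks A, so it runs from day 0 to day 8.
For B: A (finishes day 8); D (finishes day 5). Taking the maximum gives a start of day 8, and it finishes at 8 + 6 = day 14.
For C: B (finishes day 14); A (finishes day 8); E (finishes day 17). Taking the maximum gives a start of day 17, and it finishes at 17 + 12 = day 29.
G needs all of C (finishes day 29, plus 2-day gap → day 31); B (finishes day 14); E (finishes day 17). That puts its earliest start at day 31; it finishes at 31 + 5 = day 36.

36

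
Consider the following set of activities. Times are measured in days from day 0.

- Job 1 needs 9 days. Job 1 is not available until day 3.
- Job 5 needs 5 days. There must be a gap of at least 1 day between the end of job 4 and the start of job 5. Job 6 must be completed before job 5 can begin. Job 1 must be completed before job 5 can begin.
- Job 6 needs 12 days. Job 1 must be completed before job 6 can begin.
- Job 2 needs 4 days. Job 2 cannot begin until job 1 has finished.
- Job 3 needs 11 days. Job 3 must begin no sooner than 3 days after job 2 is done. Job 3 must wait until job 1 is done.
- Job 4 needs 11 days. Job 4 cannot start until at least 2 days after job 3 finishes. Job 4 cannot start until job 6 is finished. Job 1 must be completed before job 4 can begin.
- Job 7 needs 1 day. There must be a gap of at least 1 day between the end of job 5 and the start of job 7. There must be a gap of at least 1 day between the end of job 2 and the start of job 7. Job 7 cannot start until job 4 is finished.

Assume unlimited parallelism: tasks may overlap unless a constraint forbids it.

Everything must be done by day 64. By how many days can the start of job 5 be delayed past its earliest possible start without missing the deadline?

13

Job 1 cannot begin until its own release at day 3. It runs from day 3 to 3 + 9 = day 12.
After job 1 (finishes day 12), job 6 can start at day 12 and finishes at day 24.
Job 2 cannot begin until job 1 (finishes day 12). It runs from day 12 to 12 + 4 = day 16.
For job 3: job 2 (finishes day 16, plus 3-day gap → day 19); job 1 (finishes day 12). Taking the maximum gives a start of day 19, and it finishes at 19 + 11 = day 30.
Job 4 cannot start until job 3 (finishes day 30, plus 2-day gap → day 32); job 6 (finishes day 24); job 1 (finishes day 12). The controlling bound is day 32, so job 4 finishes at 32 + 11 = day 43.
For job 5: job 4 (finishes day 43, plus 1-day gap → day 44); job 6 (finishes day 24); job 1 (finishes day 12). Taking the maximum gives a start of day 44, and it finishes at 44 + 5 = day 49.

Working backward from the deadline:
Job 7 has no dependents, so it just needs to finish by day 64. Starting by 64 − 1 = day 63 achieves that.
Job 5 feeds into job 7 (must start by day 63, minus 1-day gap → day 62); so job 5 must finish by day 62 and therefore start by day 57.
So job 5 can start as early as day 44 and as late as day 57, giving 57 − 44 = 13 days of slack.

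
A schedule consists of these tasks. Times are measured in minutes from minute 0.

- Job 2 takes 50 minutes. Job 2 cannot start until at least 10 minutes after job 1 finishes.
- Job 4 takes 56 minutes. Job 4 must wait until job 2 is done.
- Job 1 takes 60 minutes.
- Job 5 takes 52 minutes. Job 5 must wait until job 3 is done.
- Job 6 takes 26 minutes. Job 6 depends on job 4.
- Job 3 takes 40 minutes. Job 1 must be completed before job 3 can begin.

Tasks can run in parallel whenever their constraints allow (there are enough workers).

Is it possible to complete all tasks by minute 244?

Job 1 can start immediately at minute 0; it finishes at minute 60.
After job 1 (finishes minute 60), job 3 can start at minute 60 and finishes at minute 100.
Job 5 waits on job 3 (finishes minute 100), so it starts at minute 100 and finishes at 100 + 52 = minute 152.
After job 1 (finishes minute 60, plus 10-minute gap → minute 70), job 2 can start at minute 70 and finishes at minute 120.
Job 4 cannot begin until job 2 (finishes minute 120). It runs from minute 120 to 120 + 56 = minute 176.
Job 6 waits on job 4 (finishes minute 176), so it starts at minute 176 and finishes at 176 + 26 = minute 202.
Every task is finished by minute 202, which is no later than the deadline of 244, so the schedule is feasible.

Yes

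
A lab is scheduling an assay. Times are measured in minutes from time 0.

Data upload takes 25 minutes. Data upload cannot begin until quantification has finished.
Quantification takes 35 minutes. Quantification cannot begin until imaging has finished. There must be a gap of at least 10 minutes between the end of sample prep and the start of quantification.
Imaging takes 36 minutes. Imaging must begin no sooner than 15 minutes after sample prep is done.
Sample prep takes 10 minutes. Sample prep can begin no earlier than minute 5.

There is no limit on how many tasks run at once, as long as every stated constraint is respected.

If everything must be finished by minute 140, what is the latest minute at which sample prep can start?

Nothing follows data upload; the deadline of minute 140 is its only limit. It must start by 140 − 25 = minute 115.
Quantification has to be done before data upload (must start by minute 115). That means finishing by minute 115, i.e. starting by 115 − 35 = minute 80.
Imaging feeds into quantification (must start by minute 80); so imaging must finish by minute 80 and therefore start by minute 44.
Sample prep feeds imaging (must start by minute 44, minus 15-minute gap → minute 29); quantification (must start by minute 80, minus 10-minute gap → minute 70). Taking the minimum, sample prep must finish by minute 29 and start by 29 − 10 = minute 19.

19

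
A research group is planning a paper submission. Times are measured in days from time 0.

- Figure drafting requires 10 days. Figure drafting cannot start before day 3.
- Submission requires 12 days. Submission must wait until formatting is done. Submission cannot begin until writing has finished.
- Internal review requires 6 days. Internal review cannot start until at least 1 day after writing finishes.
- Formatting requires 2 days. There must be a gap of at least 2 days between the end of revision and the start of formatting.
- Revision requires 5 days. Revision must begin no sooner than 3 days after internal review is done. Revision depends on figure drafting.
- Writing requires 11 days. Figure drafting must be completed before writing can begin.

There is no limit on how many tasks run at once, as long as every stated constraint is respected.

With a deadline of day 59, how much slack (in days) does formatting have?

Figure drafting cannot begin until its own release at day 3. It runs from day 3 to 3 + 10 = day 13.
Writing cannot begin until figure drafting (finishes day 13). It runs from day 13 to 13 + 11 = day 24.
Internal review cannot begin until writing (finishes day 24, plus 1-day gap → day 25). It runs from day 25 to 25 + 6 = day 31.
Revision needs all of internal review (finishes day 31, plus 3-day gap → day 34); figure drafting (finishes day 13). That puts its earliest start at day 34; it finishes at 34 + 5 = day 39.
Formatting waits on revision (finishes day 39, plus 2-day gap → day 41), so it starts at day 41 and finishes at 41 + 2 = day 43.

Working backward from the deadline:
Submission must finish by day 59; it takes 12 days, so it must start by 59 − 12 = day 47.
Formatting feeds into submission (must start by day 47); so formatting must finish by day 47 and therefore start by day 45.
So formatting can start as early as day 41 and as late as day 45, giving 45 − 41 = 4 days of slack.

4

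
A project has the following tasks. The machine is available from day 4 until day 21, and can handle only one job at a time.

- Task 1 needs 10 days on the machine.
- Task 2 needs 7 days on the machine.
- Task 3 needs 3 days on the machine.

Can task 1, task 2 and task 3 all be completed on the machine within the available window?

The machine window is 21 − 4 = 17 days.
Running back to back, the jobs need 10 + 7 + 3 = 20 days on the machine.
Since 20 > 17, they cannot all fit.

No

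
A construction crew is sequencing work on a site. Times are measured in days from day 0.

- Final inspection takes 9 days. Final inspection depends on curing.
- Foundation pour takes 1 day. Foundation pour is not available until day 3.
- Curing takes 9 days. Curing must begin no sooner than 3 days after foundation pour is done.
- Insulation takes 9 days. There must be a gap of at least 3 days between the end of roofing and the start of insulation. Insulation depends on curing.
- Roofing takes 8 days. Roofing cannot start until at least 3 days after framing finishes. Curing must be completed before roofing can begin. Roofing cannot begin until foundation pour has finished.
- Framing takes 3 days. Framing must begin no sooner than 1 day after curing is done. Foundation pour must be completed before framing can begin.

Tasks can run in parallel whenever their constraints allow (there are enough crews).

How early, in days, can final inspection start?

16

After its own release at day 3, foundation pour can start at day 3 and finishes at day 4.
After foundation pour (finishes day 4, plus 3-day gap → day 7), curing can start at day 7 and finishes at day 16.
Final inspection waits on curing (finishes day 16), so the earliest it can start is day 16.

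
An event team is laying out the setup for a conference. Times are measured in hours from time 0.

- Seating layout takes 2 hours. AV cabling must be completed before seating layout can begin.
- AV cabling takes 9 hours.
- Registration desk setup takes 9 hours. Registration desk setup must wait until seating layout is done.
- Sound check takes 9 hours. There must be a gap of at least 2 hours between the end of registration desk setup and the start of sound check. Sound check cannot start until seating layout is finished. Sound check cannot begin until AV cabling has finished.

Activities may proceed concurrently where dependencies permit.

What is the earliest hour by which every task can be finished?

31

AV cabling has no prerequisites, so it starts at hour 0 and finishes at hour 9.
Seating layout waits on AV cabling (finishes hour 9), so it starts at hour 9 and finishes at 9 + 2 = hour 11.
After seating layout (finishes hour 11), registration desk setup can start at hour 11 and finishes at hour 20.
Sound check cannot start until registration desk setup (finishes hour 20, plus 2-hour gap → hour 22); seating layout (finishes hour 11); AV cabling (finishes hour 9). The controlling bound is hour 22, so sound check finishes at 22 + 9 = hour 31.
All tasks are finished once the last one completes. Finish times: AV cabling at 9, Seating layout at 11, Registration desk setup at 20, Sound check at 31. The latest is hour 31.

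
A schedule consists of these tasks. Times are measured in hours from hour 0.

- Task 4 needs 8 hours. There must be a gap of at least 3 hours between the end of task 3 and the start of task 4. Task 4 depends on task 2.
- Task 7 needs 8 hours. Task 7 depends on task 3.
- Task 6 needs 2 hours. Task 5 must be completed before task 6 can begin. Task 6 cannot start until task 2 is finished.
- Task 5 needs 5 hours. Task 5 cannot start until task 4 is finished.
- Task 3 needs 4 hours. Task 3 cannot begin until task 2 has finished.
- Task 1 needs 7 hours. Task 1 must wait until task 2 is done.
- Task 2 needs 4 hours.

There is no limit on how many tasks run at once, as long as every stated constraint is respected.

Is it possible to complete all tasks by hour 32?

Task 2 has no prerequisites, so it starts at hour 0 and finishes at hour 4.
Task 3 waits on task 2 (finishes hour 4), so it starts at hour 4 and finishes at 4 + 4 = hour 8.
Task 7 waits on task 3 (finishes hour 8), so it starts at hour 8 and finishes at 8 + 8 = hour 16.
For task 4: task 3 (finishes hour 8, plus 3-hour gap → hour 11); task 2 (finishes hour 4). Taking the maximum gives a start of hour 11, and it finishes at 11 + 8 = hour 19.
After task 4 (finishes hour 19), task 5 can start at hour 19 and finishes at hour 24.
Task 6 cannot start until task 5 (finishes hour 24); task 2 (finishes hour 4). The controlling bound is hour 24, so task 6 finishes at 24 + 2 = hour 26.
Task 1 waits on task 2 (finishes hour 4), so it starts at hour 4 and finishes at 4 + 7 = hour 11.
Every task is finished by hour 26, which is no later than the deadline of 32, so the schedule is feasible.

Yes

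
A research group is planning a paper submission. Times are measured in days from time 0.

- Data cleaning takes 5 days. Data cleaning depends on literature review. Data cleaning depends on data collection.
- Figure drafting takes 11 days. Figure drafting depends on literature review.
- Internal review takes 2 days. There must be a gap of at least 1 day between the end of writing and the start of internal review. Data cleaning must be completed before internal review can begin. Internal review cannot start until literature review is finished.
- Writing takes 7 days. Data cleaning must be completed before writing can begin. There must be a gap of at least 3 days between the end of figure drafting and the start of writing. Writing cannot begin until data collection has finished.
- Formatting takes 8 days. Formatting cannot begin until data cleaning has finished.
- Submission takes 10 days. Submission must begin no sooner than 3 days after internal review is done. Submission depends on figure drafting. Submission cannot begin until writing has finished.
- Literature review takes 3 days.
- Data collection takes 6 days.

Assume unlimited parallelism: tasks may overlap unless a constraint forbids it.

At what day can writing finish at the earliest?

24

Data collection can start immediately at day 0; it finishes at day 6.
Nothing blocks literature review, so it runs from day 0 to day 3.
Figure drafting waits on literature review (finishes day 3), so it starts at day 3 and finishes at 3 + 11 = day 14.
Data cleaning needs all of literature review (finishes day 3); data collection (finishes day 6). That puts its earliest start at day 6; it finishes at 6 + 5 = day 11.
Writing has to wait for data cleaning (finishes day 11); figure drafting (finishes day 14, plus 3-day gap → day 17); data collection (finishes day 6). The latest of these is day 17, so writing runs day 17 to 17 + 7 = day 24.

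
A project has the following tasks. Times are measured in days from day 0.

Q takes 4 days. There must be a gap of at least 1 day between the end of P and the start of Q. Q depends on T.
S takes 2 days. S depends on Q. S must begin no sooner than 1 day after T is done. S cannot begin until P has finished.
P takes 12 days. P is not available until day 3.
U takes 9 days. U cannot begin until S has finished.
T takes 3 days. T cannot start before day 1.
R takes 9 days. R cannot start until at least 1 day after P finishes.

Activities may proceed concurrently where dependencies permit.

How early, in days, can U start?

22

T waits on its own release at day 1, so it starts at day 1 and finishes at 1 + 3 = day 4.
P waits on its own release at day 3, so it starts at day 3 and finishes at 3 + 12 = day 15.
For Q: P (finishes day 15, plus 1-day gap → day 16); T (finishes day 4). Taking the maximum gives a start of day 16, and it finishes at 16 + 4 = day 20.
S has to wait for Q (finishes day 20); T (finishes day 4, plus 1-day gap → day 5); P (finishes day 15). The latest of these is day 20, so S runs day 20 to 20 + 2 = day 22.
U waits on S (finishes day 22), so the earliest it can start is day 22.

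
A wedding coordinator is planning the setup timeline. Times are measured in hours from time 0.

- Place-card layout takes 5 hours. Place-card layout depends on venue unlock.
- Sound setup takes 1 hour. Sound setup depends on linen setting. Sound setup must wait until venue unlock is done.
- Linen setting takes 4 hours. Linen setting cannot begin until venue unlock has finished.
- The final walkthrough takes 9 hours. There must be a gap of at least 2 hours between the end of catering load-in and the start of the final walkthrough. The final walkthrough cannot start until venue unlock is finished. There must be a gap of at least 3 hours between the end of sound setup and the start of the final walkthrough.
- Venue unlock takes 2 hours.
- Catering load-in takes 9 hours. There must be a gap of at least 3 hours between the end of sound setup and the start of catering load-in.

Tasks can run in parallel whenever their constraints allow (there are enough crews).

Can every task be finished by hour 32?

Yes

Venue unlock can start immediately at hour 0; it finishes at hour 2.
After venue unlock (finishes hour 2), place-card layout can start at hour 2 and finishes at hour 7.
Linen setting waits on venue unlock (finishes hour 2), so it starts at hour 2 and finishes at 2 + 4 = hour 6.
Sound setup has to wait for linen setting (finishes hour 6); venue unlock (finishes hour 2). The latest of these is hour 6, so sound setup runs hour 6 to 6 + 1 = hour 7.
Catering load-in waits on sound setup (finishes hour 7, plus 3-hour gap → hour 10), so it starts at hour 10 and finishes at 10 + 9 = hour 19.
For the final walkthrough: catering load-in (finishes hour 19, plus 2-hour gap → hour 21); venue unlock (finishes hour 2); sound setup (finishes hour 7, plus 3-hour gap → hour 10). Taking the maximum gives a start of hour 21, and it finishes at 21 + 9 = hour 30.
Every task is finished by hour 30, which is no later than the deadline of 32, so the schedule is feasible.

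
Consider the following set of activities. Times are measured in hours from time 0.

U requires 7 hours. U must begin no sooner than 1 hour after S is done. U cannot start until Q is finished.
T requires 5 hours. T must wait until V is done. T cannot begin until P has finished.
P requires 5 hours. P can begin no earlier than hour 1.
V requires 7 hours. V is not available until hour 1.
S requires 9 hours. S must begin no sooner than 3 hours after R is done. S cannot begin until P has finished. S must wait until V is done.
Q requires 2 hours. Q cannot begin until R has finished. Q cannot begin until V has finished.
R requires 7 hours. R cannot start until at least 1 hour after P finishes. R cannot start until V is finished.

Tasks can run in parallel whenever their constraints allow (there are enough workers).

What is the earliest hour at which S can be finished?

After its own release at hour 1, V can start at hour 1 and finishes at hour 8.
P waits on its own release at hour 1, so it starts at hour 1 and finishes at 1 + 5 = hour 6.
R has to wait for P (finishes hour 6, plus 1-hour gap → hour 7); V (finishes hour 8). The latest of these is hour 8, so R runs hour 8 to 8 + 7 = hour 15.
S needs all of R (finishes hour 15, plus 3-hour gap → hour 18); P (finishes hour 6); V (finishes hour 8). That puts its earliest start at hour 18; it finishes at 18 + 9 = hour 27.

27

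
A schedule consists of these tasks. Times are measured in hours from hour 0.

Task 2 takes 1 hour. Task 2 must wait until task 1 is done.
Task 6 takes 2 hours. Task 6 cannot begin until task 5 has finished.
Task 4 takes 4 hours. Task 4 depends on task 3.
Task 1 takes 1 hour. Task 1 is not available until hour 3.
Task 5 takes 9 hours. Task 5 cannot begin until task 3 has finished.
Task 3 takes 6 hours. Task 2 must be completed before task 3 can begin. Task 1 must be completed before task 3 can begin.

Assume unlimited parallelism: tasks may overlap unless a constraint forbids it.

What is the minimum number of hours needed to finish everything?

Task 1 cannot begin until its own release at hour 3. It runs from hour 3 to 3 + 1 = hour 4.
Task 2 waits on task 1 (finishes hour 4), so it starts at hour 4 and finishes at 4 + 1 = hour 5.
For task 3: task 2 (finishes hour 5); task 1 (finishes hour 4). Taking the maximum gives a start of hour 5, and it finishes at 5 + 6 = hour 11.
Task 5 cannot begin until task 3 (finishes hour 11). It runs from hour 11 to 11 + 9 = hour 20.
After task 5 (finishes hour 20), task 6 can start at hour 20 and finishes at hour 22.
Task 4 cannot begin until task 3 (finishes hour 11). It runs from hour 11 to 11 + 4 = hour 15.
All tasks are finished once the last one completes. Finish times: Task 1 at 4, Task 2 at 5, Task 3 at 11, Task 4 at 15, Task 5 at 20, Task 6 at 22. The latest is hour 22.

22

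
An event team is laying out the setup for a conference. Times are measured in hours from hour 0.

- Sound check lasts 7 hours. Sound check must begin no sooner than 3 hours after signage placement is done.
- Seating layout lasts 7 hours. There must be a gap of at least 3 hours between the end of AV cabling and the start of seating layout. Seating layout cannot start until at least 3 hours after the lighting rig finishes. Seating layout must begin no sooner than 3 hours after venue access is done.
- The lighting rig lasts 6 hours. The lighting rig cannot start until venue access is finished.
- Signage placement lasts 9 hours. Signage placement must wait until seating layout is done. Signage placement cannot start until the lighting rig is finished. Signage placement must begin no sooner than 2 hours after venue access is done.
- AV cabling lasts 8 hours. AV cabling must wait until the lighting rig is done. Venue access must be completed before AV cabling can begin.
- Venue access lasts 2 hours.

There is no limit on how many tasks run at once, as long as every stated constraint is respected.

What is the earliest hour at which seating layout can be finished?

Nothing blocks venue access, so it runs from hour 0 to hour 2.
The lighting rig cannot begin until venue access (finishes hour 2). It runs from hour 2 to 2 + 6 = hour 8.
AV cabling needs all of the lighting rig (finishes hour 8); venue access (finishes hour 2). That puts its earliest start at hour 8; it finishes at 8 + 8 = hour 16.
Seating layout cannot start until AV cabling (finishes hour 16, plus 3-hour gap → hour 19); the lighting rig (finishes hour 8, plus 3-hour gap → hour 11); venue access (finishes hour 2, plus 3-hour gap → hour 5). The controlling bound is hour 19, so seating layout finishes at 19 + 7 = hour 26.

26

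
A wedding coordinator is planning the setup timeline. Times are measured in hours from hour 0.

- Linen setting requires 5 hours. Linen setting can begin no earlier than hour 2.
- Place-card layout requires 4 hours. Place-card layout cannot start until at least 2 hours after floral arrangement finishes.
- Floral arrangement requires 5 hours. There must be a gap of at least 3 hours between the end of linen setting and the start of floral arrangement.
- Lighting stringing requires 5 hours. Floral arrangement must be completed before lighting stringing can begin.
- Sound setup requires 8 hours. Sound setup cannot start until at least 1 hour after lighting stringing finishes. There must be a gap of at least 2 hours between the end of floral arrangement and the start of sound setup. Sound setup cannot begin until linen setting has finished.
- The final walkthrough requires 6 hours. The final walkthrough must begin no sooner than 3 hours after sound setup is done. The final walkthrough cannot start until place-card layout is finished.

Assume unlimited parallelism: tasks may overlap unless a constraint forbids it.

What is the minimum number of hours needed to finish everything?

Linen setting cannot begin until its own release at hour 2. It runs from hour 2 to 2 + 5 = hour 7.
Floral arrangement cannot begin until linen setting (finishes hour 7, plus 3-hour gap → hour 10). It runs from hour 10 to 10 + 5 = hour 15.
Place-card layout cannot begin until floral arrangement (finishes hour 15, plus 2-hour gap → hour 17). It runs from hour 17 to 17 + 4 = hour 21.
Lighting stringing waits on floral arrangement (finishes hour 15), so it starts at hour 15 and finishes at 15 + 5 = hour 20.
Sound setup needs all of lighting stringing (finishes hour 20, plus 1-hour gap → hour 21); floral arrangement (finishes hour 15, plus 2-hour gap → hour 17); linen setting (finishes hour 7). That puts its earliest start at hour 21; it finishes at 21 + 8 = hour 29.
The final walkthrough cannot start until sound setup (finishes hour 29, plus 3-hour gap → hour 32); place-card layout (finishes hour 21). The controlling bound is hour 32, so the final walkthrough finishes at 32 + 6 = hour 38.
All tasks are finished once the last one completes. Finish times: Linen setting at 7, Floral arrangement at 15, Lighting stringing at 20, Sound setup at 29, Place-card layout at 21, The final walkthrough at 38. The latest is hour 38.

38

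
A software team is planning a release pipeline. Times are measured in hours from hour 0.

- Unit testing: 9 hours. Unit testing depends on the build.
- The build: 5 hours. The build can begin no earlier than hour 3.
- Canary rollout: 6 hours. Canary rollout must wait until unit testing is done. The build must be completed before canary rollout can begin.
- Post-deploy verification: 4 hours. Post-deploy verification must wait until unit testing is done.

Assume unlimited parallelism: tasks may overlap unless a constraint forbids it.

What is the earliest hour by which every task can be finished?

23

The build waits on its own release at hour 3, so it starts at hour 3 and finishes at 3 + 5 = hour 8.
After the build (finishes hour 8), unit testing can start at hour 8 and finishes at hour 17.
Post-deploy verification waits on unit testing (finishes hour 17), so it starts at hour 17 and finishes at 17 + 4 = hour 21.
For canary rollout: unit testing (finishes hour 17); the build (finishes hour 8). Taking the maximum gives a start of hour 17, and it finishes at 17 + 6 = hour 23.
All tasks are finished once the last one completes. Finish times: The build at 8, Unit testing at 17, Canary rollout at 23, Post-deploy verification at 21. The latest is hour 23.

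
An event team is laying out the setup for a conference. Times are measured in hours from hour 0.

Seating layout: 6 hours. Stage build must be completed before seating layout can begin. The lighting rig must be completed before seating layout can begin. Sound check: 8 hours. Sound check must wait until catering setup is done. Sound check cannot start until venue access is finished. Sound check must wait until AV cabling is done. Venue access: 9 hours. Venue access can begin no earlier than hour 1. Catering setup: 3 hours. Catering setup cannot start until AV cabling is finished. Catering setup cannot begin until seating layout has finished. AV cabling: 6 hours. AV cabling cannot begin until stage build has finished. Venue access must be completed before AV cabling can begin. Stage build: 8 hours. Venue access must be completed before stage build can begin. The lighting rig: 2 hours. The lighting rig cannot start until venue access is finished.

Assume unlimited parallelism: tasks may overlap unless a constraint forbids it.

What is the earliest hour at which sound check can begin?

27

Venue access waits on its own release at hour 1, so it starts at hour 1 and finishes at 1 + 9 = hour 10.
After venue access (finishes hour 10), the lighting rig can start at hour 10 and finishes at hour 12.
Stage build cannot begin until venue access (finishes hour 10). It runs from hour 10 to 10 + 8 = hour 18.
Seating layout has to wait for stage build (finishes hour 18); the lighting rig (finishes hour 12). The latest of these is hour 18, so seating layout runs hour 18 to 18 + 6 = hour 24.
AV cabling needs all of stage build (finishes hour 18); venue access (finishes hour 10). That puts its earliest start at hour 18; it finishes at 18 + 6 = hour 24.
For catering setup: AV cabling (finishes hour 24); seating layout (finishes hour 24). Taking the maximum gives a start of hour 24, and it finishes at 24 + 3 = hour 27.
Sound check waits on catering setup (finishes hour 27); venue access (finishes hour 10); AV cabling (finishes hour 24). The latest of these is hour 27, which is the earliest sound check can start.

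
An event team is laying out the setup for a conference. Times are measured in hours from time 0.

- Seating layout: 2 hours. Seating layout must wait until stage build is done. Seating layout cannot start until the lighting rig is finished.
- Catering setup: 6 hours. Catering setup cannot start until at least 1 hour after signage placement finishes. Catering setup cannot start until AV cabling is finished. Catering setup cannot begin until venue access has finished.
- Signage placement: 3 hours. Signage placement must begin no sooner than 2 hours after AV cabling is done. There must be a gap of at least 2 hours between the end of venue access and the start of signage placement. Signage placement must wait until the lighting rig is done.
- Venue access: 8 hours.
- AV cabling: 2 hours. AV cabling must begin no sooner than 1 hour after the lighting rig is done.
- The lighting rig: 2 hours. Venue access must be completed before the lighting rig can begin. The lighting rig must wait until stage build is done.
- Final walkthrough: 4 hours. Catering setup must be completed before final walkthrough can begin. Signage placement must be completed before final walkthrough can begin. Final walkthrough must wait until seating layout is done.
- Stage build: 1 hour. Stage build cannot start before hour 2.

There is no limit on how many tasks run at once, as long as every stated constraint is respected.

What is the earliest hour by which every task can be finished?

Stage build cannot begin until its own release at hour 2. It runs from hour 2 to 2 + 1 = hour 3.
Venue access can start immediately at hour 0; it finishes at hour 8.
For the lighting rig: venue access (finishes hour 8); stage build (finishes hour 3). Taking the maximum gives a start of hour 8, and it finishes at 8 + 2 = hour 10.
Seating layout cannot start until stage build (finishes hour 3); the lighting rig (finishes hour 10). The controlling bound is hour 10, so seating layout finishes at 10 + 2 = hour 12.
AV cabling waits on the lighting rig (finishes hour 10, plus 1-hour gap → hour 11), so it starts at hour 11 and finishes at 11 + 2 = hour 13.
For signage placement: AV cabling (finishes hour 13, plus 2-hour gap → hour 15); venue access (finishes hour 8, plus 2-hour gap → hour 10); the lighting rig (finishes hour 10). Taking the maximum gives a start of hour 15, and it finishes at 15 + 3 = hour 18.
Catering setup cannot start until signage placement (finishes hour 18, plus 1-hour gap → hour 19); AV cabling (finishes hour 13); venue access (finishes hour 8). The controlling bound is hour 19, so catering setup finishes at 19 + 6 = hour 25.
Final walkthrough needs all of catering setup (finishes hour 25); signage placement (finishes hour 18); seating layout (finishes hour 12). That puts its earliest start at hour 25; it finishes at 25 + 4 = hour 29.
All tasks are finished once the last one completes. Finish times: Venue access at 8, Stage build at 3, The lighting rig at 10, AV cabling at 13, Seating layout at 12, Signage placement at 18, Catering setup at 25, Final walkthrough at 29. The latest is hour 29.

29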